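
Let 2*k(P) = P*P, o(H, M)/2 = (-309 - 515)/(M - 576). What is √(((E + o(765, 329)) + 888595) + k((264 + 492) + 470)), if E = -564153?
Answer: 2*√16411217719/247 ≈ 1037.3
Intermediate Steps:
o(H, M) = -1648/(-576 + M) (o(H, M) = 2*((-309 - 515)/(M - 576)) = 2*(-824/(-576 + M)) = -1648/(-576 + M))
k(P) = P²/2 (k(P) = (P*P)/2 = P²/2)
√(((E + o(765, 329)) + 888595) + k((264 + 492) + 470)) = √(((-564153 - 1648/(-576 + 329)) + 888595) + ((264 + 492) + 470)²/2) = √(((-564153 - 1648/(-247)) + 888595) + (756 + 470)²/2) = √(((-564153 - 1648*(-1/247)) + 888595) + (½)*1226²) = √(((-564153 + 1648/247) + 888595) + (½)*1503076) = √((-139344143/247 + 888595) + 751538) = √(80138822/247 + 751538) = √(265768708/247) = 2*√16411217719/247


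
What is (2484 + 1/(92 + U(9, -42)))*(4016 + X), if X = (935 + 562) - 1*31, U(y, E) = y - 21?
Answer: 544694261/40 ≈ 1.3617e+7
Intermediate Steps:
U(y, E) = -21 + y
X = 1466 (X = 1497 - 31 = 1466)
(2484 + 1/(92 + U(9, -42)))*(4016 + X) = (2484 + 1/(92 + (-21 + 9)))*(4016 + 1466) = (2484 + 1/(92 - 12))*5482 = (2484 + 1/80)*5482 = (198721/80)*5482 = 544694261/40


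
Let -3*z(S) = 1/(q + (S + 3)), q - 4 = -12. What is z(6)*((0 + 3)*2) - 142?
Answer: -144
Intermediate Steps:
q = -8 (q = 4 - 12 = -8)
z(S) = -1/(3*(-5 + S)) (z(S) = -1/(3*(-8 + (S + 3))) = -1/(3*(-8 + (3 + S))) = -1/(3*(-5 + S)))
z(6)*((0 + 3)*2) - 142 = (-1/(-15 + 3*6))*((0 + 3)*2) - 142 = (-1/(-15 + 18))*(3*2) - 142 = -1/3*6 - 142 = -1*⅓*6 - 142 = -⅓*6 - 142 = -2 - 142 = -144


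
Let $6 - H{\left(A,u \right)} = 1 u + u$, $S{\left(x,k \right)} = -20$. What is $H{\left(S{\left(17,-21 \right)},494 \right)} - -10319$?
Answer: $9337$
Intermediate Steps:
$H{\left(A,u \right)} = 6 - 2 u$ ($H{\left(A,u \right)} = 6 - \left(1 u + u\right) = 6 - \left(u + u\right) = 6 - 2 u$)
$H{\left(S{\left(17,-21 \right)},494 \right)} - -10319 = \left(6 - 988\right) - -10319 = \left(6 - 988\right) + 10319 = -982 + 10319 = 9337$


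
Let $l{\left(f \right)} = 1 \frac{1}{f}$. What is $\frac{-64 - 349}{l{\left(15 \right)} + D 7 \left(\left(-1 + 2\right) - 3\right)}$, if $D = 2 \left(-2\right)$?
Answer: $- \frac{6195}{841} \approx -7.3662$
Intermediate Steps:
$l{\left(f \right)} = \frac{1}{f}$
$D = -4$
$\frac{-64 - 349}{l{\left(15 \right)} + D 7 \left(\left(-1 + 2\right) - 3\right)} = \frac{-64 - 349}{\frac{1}{15} + \left(-4\right) 7 \left(\left(-1 + 2\right) - 3\right)} = - \frac{413}{\frac{1}{15} - 28 \left(1 - 3\right)} = - \frac{413}{\frac{1}{15} - -56} = - \frac{413}{\frac{1}{15} + 56} = - \frac{413}{\frac{841}{15}} = \left(-413\right) \frac{15}{841} = - \frac{6195}{841}$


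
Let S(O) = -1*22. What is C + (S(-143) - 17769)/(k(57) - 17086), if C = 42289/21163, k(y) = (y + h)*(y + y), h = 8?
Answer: 785699297/204773188 ≈ 3.8369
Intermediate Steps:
S(O) = -22
k(y) = 2*y*(8 + y) (k(y) = (y + 8)*(y + y) = (8 + y)*(2*y) = 2*y*(8 + y))
C = 42289/21163 (C = 42289*(1/21163) = 42289/21163 ≈ 1.9983)
C + (S(-143) - 17769)/(k(57) - 17086) = 42289/21163 + (-22 - 17769)/(2*57*(8 + 57) - 17086) = 42289/21163 - 17791/(2*57*65 - 17086) = 42289/21163 - 17791/(7410 - 17086) = 42289/21163 - 17791/(-9676) = 42289/21163 - 17791*(-1/9676) = 42289/21163 + 17791/9676 = 785699297/204773188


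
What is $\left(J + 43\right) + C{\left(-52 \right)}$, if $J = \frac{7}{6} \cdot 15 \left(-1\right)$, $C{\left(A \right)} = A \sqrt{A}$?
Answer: $\frac{51}{2} - 104 i \sqrt{13} \approx 25.5 - 374.98 i$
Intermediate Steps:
$C{\left(A \right)} = A^{\frac{3}{2}}$
$J = - \frac{35}{2}$ ($J = 7 \cdot \frac{1}{6} \cdot 15 \left(-1\right) = \frac{7}{6} \cdot 15 \left(-1\right) = \frac{35}{2} \left(-1\right) = - \frac{35}{2} \approx -17.5$)
$\left(J + 43\right) + C{\left(-52 \right)} = \left(- \frac{35}{2} + 43\right) + \left(-52\right)^{\frac{3}{2}} = \frac{51}{2} - 104 i \sqrt{13}$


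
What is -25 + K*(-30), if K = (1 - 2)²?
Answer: -55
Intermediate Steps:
K = 1 (K = (-1)² = 1)
-25 + K*(-30) = -25 + 1*(-30) = -25 - 30 = -55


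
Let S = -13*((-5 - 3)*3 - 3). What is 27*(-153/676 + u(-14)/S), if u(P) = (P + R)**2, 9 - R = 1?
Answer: -2259/676 ≈ -3.3417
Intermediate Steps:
R = 8 (R = 9 - 1*1 = 9 - 1 = 8)
S = 351 (S = -13*(-8*3 - 3) = -13*(-24 - 3) = -13*(-27) = 351)
u(P) = (8 + P)**2 (u(P) = (P + 8)**2 = (8 + P)**2)
27*(-153/676 + u(-14)/S) = 27*(-153/676 + (8 - 14)**2/351) = 27*(-153*1/676 + (-6)**2*(1/351)) = 27*(-153/676 + 36*(1/351)) = 27*(-153/676 + 4/39) = 27*(-251/2028) = -2259/676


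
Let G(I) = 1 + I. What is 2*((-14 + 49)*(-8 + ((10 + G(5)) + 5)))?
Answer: 910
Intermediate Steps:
2*((-14 + 49)*(-8 + ((10 + G(5)) + 5))) = 2*((-14 + 49)*(-8 + ((10 + (1 + 5)) + 5))) = 2*(35*(-8 + ((10 + 6) + 5))) = 2*(35*(-8 + (16 + 5))) = 2*(35*(-8 + 21)) = 2*(35*13) = 2*455 = 910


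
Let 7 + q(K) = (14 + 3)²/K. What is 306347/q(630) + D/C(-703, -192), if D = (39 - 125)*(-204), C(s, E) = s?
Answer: -135750321654/2897063 ≈ -46858.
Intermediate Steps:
q(K) = -7 + 289/K (q(K) = -7 + (14 + 3)²/K = -7 + 17²/K = -7 + 289/K)
D = 17544 (D = -86*(-204) = 17544)
306347/q(630) + D/C(-703, -192) = 306347/(-7 + 289/630) + 17544/(-703) = 306347/(-7 + 289*(1/630)) + 17544*(-1/703) = 306347/(-7 + 289/630) - 17544/703 = 306347/(-4121/630) - 17544/703 = 306347*(-630/4121) - 17544/703 = -192998610/4121 - 17544/703 = -135750321654/2897063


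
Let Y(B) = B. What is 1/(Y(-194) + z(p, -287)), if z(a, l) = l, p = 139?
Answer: -1/481 ≈ -0.0020790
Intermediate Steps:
1/(Y(-194) + z(p, -287)) = 1/(-194 - 287) = 1/(-481) = -1/481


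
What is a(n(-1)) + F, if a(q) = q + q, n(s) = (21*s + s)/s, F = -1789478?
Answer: -1789434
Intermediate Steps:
n(s) = 22 (n(s) = (22*s)/s = 22)
a(q) = 2*q
a(n(-1)) + F = 2*22 - 1789478 = 44 - 1789478 = -1789434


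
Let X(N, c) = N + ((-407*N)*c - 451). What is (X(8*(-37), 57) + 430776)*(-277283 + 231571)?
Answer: -333557401296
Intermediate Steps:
X(N, c) = -451 + N - 407*N*c (X(N, c) = N + (-407*N*c - 451) = N + (-451 - 407*N*c) = -451 + N - 407*N*c)
(X(8*(-37), 57) + 430776)*(-277283 + 231571) = ((-451 + 8*(-37) - 407*8*(-37)*57) + 430776)*(-277283 + 231571) = ((-451 - 296 - 407*(-296)*57) + 430776)*(-45712) = ((-451 - 296 + 6866904) + 430776)*(-45712) = (6866157 + 430776)*(-45712) = 7296933*(-45712) = -333557401296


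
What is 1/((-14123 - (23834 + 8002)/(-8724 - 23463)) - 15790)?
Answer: -10729/320925965 ≈ -3.3431e-5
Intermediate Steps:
1/((-14123 - (23834 + 8002)/(-8724 - 23463)) - 15790) = 1/((-14123 - 31836/(-32187)) - 15790) = 1/((-14123 - 31836*(-1)/32187) - 15790) = 1/((-14123 - 1*(-10612/10729)) - 15790) = 1/((-14123 + 10612/10729) - 15790) = 1/(-151515055/10729 - 15790) = 1/(-320925965/10729) = -10729/320925965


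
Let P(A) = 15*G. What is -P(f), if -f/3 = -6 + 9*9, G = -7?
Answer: 105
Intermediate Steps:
f = -225 (f = -3*(-6 + 9*9) = -3*(-6 + 81) = -3*75 = -225)
P(A) = -105 (P(A) = 15*(-7) = -105)
-P(f) = -1*(-105) = 105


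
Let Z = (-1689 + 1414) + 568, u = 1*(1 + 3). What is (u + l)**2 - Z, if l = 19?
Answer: 236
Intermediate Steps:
u = 4 (u = 1*4 = 4)
Z = 293 (Z = -275 + 568 = 293)
(u + l)**2 - Z = (4 + 19)**2 - 1*293 = 23**2 - 293 = 529 - 293 = 236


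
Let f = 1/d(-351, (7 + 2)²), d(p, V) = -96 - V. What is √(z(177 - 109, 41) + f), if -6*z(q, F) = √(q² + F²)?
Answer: √(-708 - 20886*√6305)/354 ≈ 3.6386*I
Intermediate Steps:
z(q, F) = -√(F² + q²)/6 (z(q, F) = -√(q² + F²)/6 = -√(F² + q²)/6)
f = -1/177 (f = 1/(-96 - (7 + 2)²) = 1/(-96 - 1*9²) = 1/(-96 - 1*81) = 1/(-96 - 81) = 1/(-177) = -1/177 ≈ -0.0056497)
√(z(177 - 109, 41) + f) = √(-√(41² + (177 - 109)²)/6 - 1/177) = √(-√(1681 + 68²)/6 - 1/177) = √(-√(1681 + 4624)/6 - 1/177) = √(-√6305/6 - 1/177) = √(-1/177 - √6305/6)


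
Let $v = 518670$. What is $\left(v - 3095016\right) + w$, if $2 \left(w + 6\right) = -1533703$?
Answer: $- \frac{6686407}{2} \approx -3.3432 \cdot 10^{6}$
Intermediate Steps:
$w = - \frac{1533715}{2}$ ($w = -6 + \frac{1}{2} \left(-1533703\right) = -6 - \frac{1533703}{2} = - \frac{1533715}{2} \approx -7.6686 \cdot 10^{5}$)
$\left(v - 3095016\right) + w = \left(518670 - 3095016\right) - \frac{1533715}{2} = -2576346 - \frac{1533715}{2} = - \frac{6686407}{2}$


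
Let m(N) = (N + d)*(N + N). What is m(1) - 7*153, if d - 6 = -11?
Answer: -1079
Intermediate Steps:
d = -5 (d = 6 - 11 = -5)
m(N) = 2*N*(-5 + N) (m(N) = (N - 5)*(N + N) = (-5 + N)*(2*N) = 2*N*(-5 + N))
m(1) - 7*153 = 2*1*(-5 + 1) - 7*153 = 2*1*(-4) - 1071 = -8 - 1071 = -1079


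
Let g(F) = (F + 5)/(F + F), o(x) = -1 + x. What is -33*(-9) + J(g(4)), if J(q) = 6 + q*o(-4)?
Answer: 2379/8 ≈ 297.38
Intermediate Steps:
g(F) = (5 + F)/(2*F) (g(F) = (5 + F)/((2*F)) = (5 + F)*(1/(2*F)) = (5 + F)/(2*F))
J(q) = 6 - 5*q (J(q) = 6 + q*(-1 - 4) = 6 + q*(-5) = 6 - 5*q)
-33*(-9) + J(g(4)) = -33*(-9) + (6 - 5*(5 + 4)/(2*4)) = 297 + (6 - 5*9/(2*4)) = 297 + (6 - 5*9/8) = 297 + (6 - 45/8) = 297 + 3/8 = 2379/8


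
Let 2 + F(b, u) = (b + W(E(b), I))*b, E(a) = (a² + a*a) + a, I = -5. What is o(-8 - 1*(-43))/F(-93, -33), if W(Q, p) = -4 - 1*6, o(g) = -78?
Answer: -78/9577 ≈ -0.0081445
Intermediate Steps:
E(a) = a + 2*a² (E(a) = (a² + a²) + a = 2*a² + a = a + 2*a²)
W(Q, p) = -10 (W(Q, p) = -4 - 6 = -10)
F(b, u) = -2 + b*(-10 + b) (F(b, u) = -2 + (b - 10)*b = -2 + (-10 + b)*b = -2 + b*(-10 + b))
o(-8 - 1*(-43))/F(-93, -33) = -78/(-2 + (-93)² - 10*(-93)) = -78/(-2 + 8649 + 930) = -78/9577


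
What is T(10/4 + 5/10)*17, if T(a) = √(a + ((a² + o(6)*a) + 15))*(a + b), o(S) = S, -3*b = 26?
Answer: -289*√5 ≈ -646.22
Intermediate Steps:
b = -26/3 (b = -⅓*26 = -26/3 ≈ -8.6667)
T(a) = √(15 + a² + 7*a)*(-26/3 + a) (T(a) = √(a + ((a² + 6*a) + 15))*(a - 26/3) = √(a + (15 + a² + 6*a))*(-26/3 + a) = √(15 + a² + 7*a)*(-26/3 + a))
T(10/4 + 5/10)*17 = (√(15 + (10/4 + 5/10)² + 7*(10/4 + 5/10))*(-26/3 + (10/4 + 5/10)))*17 = (√(15 + (10*(¼) + 5*(⅒))² + 7*(10*(¼) + 5*(⅒)))*(-26/3 + (10*(¼) + 5*(⅒))))*17 = (√(15 + (5/2 + ½)² + 7*(5/2 + ½))*(-26/3 + (5/2 + ½)))*17 = (√(15 + 3² + 7*3)*(-26/3 + 3))*17 = (√(15 + 9 + 21)*(-17/3))*17 = (√45*(-17/3))*17 = ((3*√5)*(-17/3))*17 = -17*√5*17 = -289*√5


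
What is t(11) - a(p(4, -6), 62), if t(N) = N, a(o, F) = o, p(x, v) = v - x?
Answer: 21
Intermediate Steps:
t(11) - a(p(4, -6), 62) = 11 - (-6 - 1*4) = 11 - (-6 - 4) = 11 - 1*(-10) = 11 + 10 = 21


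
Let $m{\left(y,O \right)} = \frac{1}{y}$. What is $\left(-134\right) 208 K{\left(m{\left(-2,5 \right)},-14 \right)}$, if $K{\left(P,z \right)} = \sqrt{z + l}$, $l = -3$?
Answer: $- 27872 i \sqrt{17} \approx - 1.1492 \cdot 10^{5} i$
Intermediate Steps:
$K{\left(P,z \right)} = \sqrt{-3 + z}$ ($K{\left(P,z \right)} = \sqrt{z - 3} = \sqrt{-3 + z}$)
$\left(-134\right) 208 K{\left(m{\left(-2,5 \right)},-14 \right)} = \left(-134\right) 208 \sqrt{-3 - 14} = - 27872 \sqrt{-17} = - 27872 i \sqrt{17}$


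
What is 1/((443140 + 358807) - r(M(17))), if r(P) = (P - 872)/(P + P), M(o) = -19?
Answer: 38/30473095 ≈ 1.2470e-6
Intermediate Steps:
r(P) = (-872 + P)/(2*P) (r(P) = (-872 + P)/((2*P)) = (-872 + P)*(1/(2*P)) = (-872 + P)/(2*P))
1/((443140 + 358807) - r(M(17))) = 1/((443140 + 358807) - (-872 - 19)/(2*(-19))) = 1/(801947 - (-1)*(-891)/(2*19)) = 1/(801947 - 1*891/38) = 1/(801947 - 891/38) = 1/(30473095/38) = 38/30473095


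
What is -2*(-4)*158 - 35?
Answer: 1229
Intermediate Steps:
-2*(-4)*158 - 35 = 8*158 - 35 = 1264 - 35 = 1229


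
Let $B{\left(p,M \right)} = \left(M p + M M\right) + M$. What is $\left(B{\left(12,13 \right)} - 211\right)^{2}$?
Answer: $16129$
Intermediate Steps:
$B{\left(p,M \right)} = M + M^{2} + M p$ ($B{\left(p,M \right)} = \left(M p + M^{2}\right) + M = \left(M^{2} + M p\right) + M = M + M^{2} + M p$)
$\left(B{\left(12,13 \right)} - 211\right)^{2} = \left(13 \left(1 + 13 + 12\right) - 211\right)^{2} = \left(13 \cdot 26 - 211\right)^{2} = \left(338 - 211\right)^{2} = 127^{2} = 16129$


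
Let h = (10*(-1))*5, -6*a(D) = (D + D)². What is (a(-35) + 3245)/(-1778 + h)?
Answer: -7285/5484 ≈ -1.3284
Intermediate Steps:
a(D) = -2*D²/3 (a(D) = -(D + D)²/6 = -4*D²/6 = -2*D²/3)
h = -50 (h = -10*5 = -50)
(a(-35) + 3245)/(-1778 + h) = (-⅔*(-35)² + 3245)/(-1778 - 50) = (-⅔*1225 + 3245)/(-1828) = (-2450/3 + 3245)*(-1/1828) = (7285/3)*(-1/1828) = -7285/5484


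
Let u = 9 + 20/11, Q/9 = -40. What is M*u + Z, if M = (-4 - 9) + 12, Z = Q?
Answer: -4079/11 ≈ -370.82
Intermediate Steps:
Q = -360 (Q = 9*(-40) = -360)
Z = -360
u = 119/11 (u = 9 + 20*(1/11) = 9 + 20/11 = 119/11 ≈ 10.818)
M = -1 (M = -13 + 12 = -1)
M*u + Z = -1*119/11 - 360 = -119/11 - 360 = -4079/11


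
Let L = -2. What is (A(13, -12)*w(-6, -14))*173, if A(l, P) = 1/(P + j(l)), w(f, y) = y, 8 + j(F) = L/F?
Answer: 15743/131 ≈ 120.18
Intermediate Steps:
j(F) = -8 - 2/F
A(l, P) = 1/(-8 + P - 2/l) (A(l, P) = 1/(P + (-8 - 2/l)) = 1/(-8 + P - 2/l))
(A(13, -12)*w(-6, -14))*173 = (-1*13/(2 - 1*13*(-8 - 12))*(-14))*173 = (-1*13/(2 - 1*13*(-20))*(-14))*173 = (-1*13/(2 + 260)*(-14))*173 = (-1*13/262*(-14))*173 = (-1*13*1/262*(-14))*173 = -13/262*(-14)*173 = (91/131)*173 = 15743/131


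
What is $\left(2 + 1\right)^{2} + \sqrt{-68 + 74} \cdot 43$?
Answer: $9 + 43 \sqrt{6} \approx 114.33$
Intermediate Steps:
$\left(2 + 1\right)^{2} + \sqrt{-68 + 74} \cdot 43 = 3^{2} + \sqrt{6} \cdot 43 = 9 + 43 \sqrt{6}$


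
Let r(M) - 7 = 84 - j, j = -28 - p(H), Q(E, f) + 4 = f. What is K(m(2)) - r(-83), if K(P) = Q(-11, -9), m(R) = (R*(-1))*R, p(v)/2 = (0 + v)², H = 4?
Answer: -164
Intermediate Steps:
p(v) = 2*v² (p(v) = 2*(0 + v)² = 2*v²)
m(R) = -R² (m(R) = (-R)*R = -R²)
Q(E, f) = -4 + f
j = -60 (j = -28 - 2*4² = -28 - 2*16 = -28 - 1*32 = -28 - 32 = -60)
K(P) = -13 (K(P) = -4 - 9 = -13)
r(M) = 151 (r(M) = 7 + (84 - 1*(-60)) = 7 + (84 + 60) = 7 + 144 = 151)
K(m(2)) - r(-83) = -13 - 1*151 = -13 - 151 = -164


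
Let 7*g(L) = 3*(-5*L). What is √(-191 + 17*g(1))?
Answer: 2*I*√2786/7 ≈ 15.081*I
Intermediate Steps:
g(L) = -15*L/7 (g(L) = (3*(-5*L))/7 = (-15*L)/7 = -15*L/7)
√(-191 + 17*g(1)) = √(-191 + 17*(-15/7*1)) = √(-191 + 17*(-15/7)) = √(-191 - 255/7) = √(-1592/7) = 2*I*√2786/7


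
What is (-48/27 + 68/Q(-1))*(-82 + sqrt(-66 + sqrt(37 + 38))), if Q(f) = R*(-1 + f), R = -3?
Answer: -7052/9 + 86*I*sqrt(66 - 5*sqrt(3))/9 ≈ -783.56 + 72.358*I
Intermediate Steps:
Q(f) = 3 - 3*f (Q(f) = -3*(-1 + f) = 3 - 3*f)
(-48/27 + 68/Q(-1))*(-82 + sqrt(-66 + sqrt(37 + 38))) = (-48/27 + 68/(3 - 3*(-1)))*(-82 + sqrt(-66 + sqrt(37 + 38))) = (-48*1/27 + 68/(3 + 3))*(-82 + sqrt(-66 + sqrt(75))) = (-16/9 + 68/6)*(-82 + sqrt(-66 + 5*sqrt(3))) = (-16/9 + 68*(1/6))*(-82 + sqrt(-66 + 5*sqrt(3))) = (-16/9 + 34/3)*(-82 + sqrt(-66 + 5*sqrt(3))) = 86*(-82 + sqrt(-66 + 5*sqrt(3)))/9 = -7052/9 + 86*sqrt(-66 + 5*sqrt(3))/9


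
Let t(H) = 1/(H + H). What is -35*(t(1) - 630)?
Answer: 44065/2 ≈ 22033.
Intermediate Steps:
t(H) = 1/(2*H)
-35*(t(1) - 630) = -35*((½)/1 - 630) = -35*((½)*1 - 630) = -35*(½ - 630) = -35*(-1259/2) = 44065/2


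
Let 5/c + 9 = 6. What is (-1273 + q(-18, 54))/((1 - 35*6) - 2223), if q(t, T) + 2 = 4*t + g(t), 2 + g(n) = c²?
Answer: 3029/5472 ≈ 0.55354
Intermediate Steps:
c = -5/3 (c = 5/(-9 + 6) = 5/(-3) = 5*(-⅓) = -5/3 ≈ -1.6667)
g(n) = 7/9 (g(n) = -2 + (-5/3)² = -2 + 25/9 = 7/9)
q(t, T) = -11/9 + 4*t (q(t, T) = -2 + (4*t + 7/9) = -2 + (7/9 + 4*t) = -11/9 + 4*t)
(-1273 + q(-18, 54))/((1 - 35*6) - 2223) = (-1273 + (-11/9 + 4*(-18)))/((1 - 35*6) - 2223) = (-1273 + (-11/9 - 72))/((1 - 210) - 2223) = (-1273 - 659/9)/(-209 - 2223) = -12116/9/(-2432) = -12116/9*(-1/2432) = 3029/5472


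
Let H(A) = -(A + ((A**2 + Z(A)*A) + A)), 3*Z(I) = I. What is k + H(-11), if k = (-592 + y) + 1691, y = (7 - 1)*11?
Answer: 3077/3 ≈ 1025.7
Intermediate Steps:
Z(I) = I/3
y = 66 (y = 6*11 = 66)
H(A) = -2*A - 4*A**2/3 (H(A) = -(A + ((A**2 + (A/3)*A) + A)) = -(A + ((A**2 + A**2/3) + A)) = -(A + (4*A**2/3 + A)) = -(A + (A + 4*A**2/3)) = -(2*A + 4*A**2/3) = -2*A - 4*A**2/3)
k = 1165 (k = (-592 + 66) + 1691 = -526 + 1691 = 1165)
k + H(-11) = 1165 - 2/3*(-11)*(3 + 2*(-11)) = 1165 - 2/3*(-11)*(3 - 22) = 1165 - 2/3*(-11)*(-19) = 1165 - 418/3 = 3077/3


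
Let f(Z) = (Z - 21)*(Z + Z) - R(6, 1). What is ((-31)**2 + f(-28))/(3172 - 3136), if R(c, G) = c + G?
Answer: 1849/18 ≈ 102.72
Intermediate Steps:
R(c, G) = G + c
f(Z) = -7 + 2*Z*(-21 + Z) (f(Z) = (Z - 21)*(Z + Z) - (1 + 6) = (-21 + Z)*(2*Z) - 1*7 = 2*Z*(-21 + Z) - 7 = -7 + 2*Z*(-21 + Z))
((-31)**2 + f(-28))/(3172 - 3136) = ((-31)**2 + (-7 - 42*(-28) + 2*(-28)**2))/(3172 - 3136) = (961 + (-7 + 1176 + 2*784))/36 = (961 + (-7 + 1176 + 1568))*(1/36) = (961 + 2737)*(1/36) = 3698*(1/36) = 1849/18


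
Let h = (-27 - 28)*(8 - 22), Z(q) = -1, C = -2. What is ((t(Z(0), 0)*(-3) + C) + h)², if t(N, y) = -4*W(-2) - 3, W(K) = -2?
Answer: 567009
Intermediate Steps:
h = 770 (h = -55*(-14) = 770)
t(N, y) = 5 (t(N, y) = -4*(-2) - 3 = 8 - 3 = 5)
((t(Z(0), 0)*(-3) + C) + h)² = ((5*(-3) - 2) + 770)² = ((-15 - 2) + 770)² = (-17 + 770)² = 753² = 567009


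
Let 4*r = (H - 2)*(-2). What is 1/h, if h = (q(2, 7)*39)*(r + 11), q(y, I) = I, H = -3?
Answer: 2/7371 ≈ 0.00027133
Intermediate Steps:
r = 5/2 (r = ((-3 - 2)*(-2))/4 = (-5*(-2))/4 = (1/4)*10 = 5/2 ≈ 2.5000)
h = 7371/2 (h = (7*39)*(5/2 + 11) = 273*(27/2) = 7371/2 ≈ 3685.5)
1/h = 1/(7371/2) = 2/7371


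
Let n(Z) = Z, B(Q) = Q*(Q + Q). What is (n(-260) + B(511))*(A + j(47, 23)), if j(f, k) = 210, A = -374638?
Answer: -195444676296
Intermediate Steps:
B(Q) = 2*Q**2 (B(Q) = Q*(2*Q) = 2*Q**2)
(n(-260) + B(511))*(A + j(47, 23)) = (-260 + 2*511**2)*(-374638 + 210) = (-260 + 2*261121)*(-374428) = (-260 + 522242)*(-374428) = 521982*(-374428) = -195444676296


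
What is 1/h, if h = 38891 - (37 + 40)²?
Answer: 1/32962 ≈ 3.0338e-5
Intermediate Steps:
h = 32962 (h = 38891 - 1*77² = 38891 - 1*5929 = 38891 - 5929 = 32962)
1/h = 1/32962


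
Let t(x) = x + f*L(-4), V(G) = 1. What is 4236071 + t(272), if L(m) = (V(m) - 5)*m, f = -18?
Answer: 4236055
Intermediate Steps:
L(m) = -4*m (L(m) = (1 - 5)*m = -4*m)
t(x) = -288 + x (t(x) = x - (-72)*(-4) = x - 18*16 = x - 288 = -288 + x)
4236071 + t(272) = 4236071 + (-288 + 272) = 4236071 - 16 = 4236055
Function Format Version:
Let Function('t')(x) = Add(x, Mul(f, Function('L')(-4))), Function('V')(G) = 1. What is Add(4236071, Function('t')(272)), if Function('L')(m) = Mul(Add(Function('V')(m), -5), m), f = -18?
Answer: 4236055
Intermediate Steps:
Function('L')(m) = Mul(-4, m) (Function('L')(m) = Mul(Add(1, -5), m) = Mul(-4, m))
Function('t')(x) = Add(-288, x) (Function('t')(x) = Add(x, Mul(-18, Mul(-4, -4))) = Add(x, Mul(-18, 16)) = Add(x, -288) = Add(-288, x))
Add(4236071, Function('t')(272)) = Add(4236071, Add(-288, 272)) = Add(4236071, -16) = 4236055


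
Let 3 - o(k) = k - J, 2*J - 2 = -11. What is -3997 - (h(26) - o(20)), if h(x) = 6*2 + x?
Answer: -8113/2 ≈ -4056.5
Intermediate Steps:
J = -9/2 (J = 1 + (½)*(-11) = 1 - 11/2 = -9/2 ≈ -4.5000)
h(x) = 12 + x
o(k) = -3/2 - k (o(k) = 3 - (k - 1*(-9/2)) = 3 - (k + 9/2) = 3 - (9/2 + k) = 3 + (-9/2 - k) = -3/2 - k)
-3997 - (h(26) - o(20)) = -3997 - ((12 + 26) - (-3/2 - 1*20)) = -3997 - (38 - (-3/2 - 20)) = -3997 - (38 - 1*(-43/2)) = -3997 - (38 + 43/2) = -3997 - 1*119/2 = -3997 - 119/2 = -8113/2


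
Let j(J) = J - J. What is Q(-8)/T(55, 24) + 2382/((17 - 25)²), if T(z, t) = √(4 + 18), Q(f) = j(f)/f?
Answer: 1191/32 ≈ 37.219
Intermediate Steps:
j(J) = 0
Q(f) = 0 (Q(f) = 0/f = 0)
T(z, t) = √22
Q(-8)/T(55, 24) + 2382/((17 - 25)²) = 0/(√22) + 2382/((17 - 25)²) = 0*(√22/22) + 2382/((-8)²) = 0 + 2382/64 = 0 + 2382*(1/64) = 0 + 1191/32 = 1191/32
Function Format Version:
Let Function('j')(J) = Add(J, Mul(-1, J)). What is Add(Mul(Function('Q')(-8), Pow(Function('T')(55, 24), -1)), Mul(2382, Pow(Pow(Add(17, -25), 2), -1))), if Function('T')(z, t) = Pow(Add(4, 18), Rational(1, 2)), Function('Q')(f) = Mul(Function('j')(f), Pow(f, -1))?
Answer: Rational(1191, 32) ≈ 37.219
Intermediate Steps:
Function('j')(J) = 0
Function('Q')(f) = 0 (Function('Q')(f) = Mul(0, Pow(f, -1)) = 0)
Function('T')(z, t) = Pow(22, Rational(1, 2))
Add(Mul(Function('Q')(-8), Pow(Function('T')(55, 24), -1)), Mul(2382, Pow(Pow(Add(17, -25), 2), -1))) = Add(Mul(0, Pow(Pow(22, Rational(1, 2)), -1)), Mul(2382, Pow(Pow(Add(17, -25), 2), -1))) = Add(Mul(0, Mul(Rational(1, 22), Pow(22, Rational(1, 2)))), Mul(2382, Pow(Pow(-8, 2), -1))) = Add(0, Mul(2382, Pow(64, -1))) = Add(0, Mul(2382, Rational(1, 64))) = Add(0, Rational(1191, 32)) = Rational(1191, 32)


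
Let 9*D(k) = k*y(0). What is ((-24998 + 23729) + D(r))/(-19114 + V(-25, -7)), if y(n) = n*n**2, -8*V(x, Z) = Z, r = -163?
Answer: 10152/152905 ≈ 0.066394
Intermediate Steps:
V(x, Z) = -Z/8
y(n) = n**3
D(k) = 0 (D(k) = (k*0**3)/9 = (k*0)/9 = (1/9)*0 = 0)
((-24998 + 23729) + D(r))/(-19114 + V(-25, -7)) = ((-24998 + 23729) + 0)/(-19114 - 1/8*(-7)) = (-1269 + 0)/(-19114 + 7/8) = -1269/(-152905/8) = -1269*(-8/152905) = 10152/152905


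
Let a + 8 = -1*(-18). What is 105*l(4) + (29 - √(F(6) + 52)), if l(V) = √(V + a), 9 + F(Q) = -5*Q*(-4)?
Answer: 29 - √163 + 105*√14 ≈ 409.11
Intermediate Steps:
F(Q) = -9 + 20*Q (F(Q) = -9 - 5*Q*(-4) = -9 + 20*Q)
a = 10 (a = -8 - 1*(-18) = -8 + 18 = 10)
l(V) = √(10 + V) (l(V) = √(V + 10) = √(10 + V))
105*l(4) + (29 - √(F(6) + 52)) = 105*√(10 + 4) + (29 - √((-9 + 20*6) + 52)) = 105*√14 + (29 - √((-9 + 120) + 52)) = 105*√14 + (29 - √(111 + 52)) = 105*√14 + (29 - √163) = 29 - √163 + 105*√14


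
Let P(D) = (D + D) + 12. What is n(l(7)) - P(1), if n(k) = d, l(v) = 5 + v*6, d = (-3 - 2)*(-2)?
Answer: -4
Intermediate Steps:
P(D) = 12 + 2*D (P(D) = 2*D + 12 = 12 + 2*D)
d = 10 (d = -5*(-2) = 10)
l(v) = 5 + 6*v
n(k) = 10
n(l(7)) - P(1) = 10 - (12 + 2*1) = 10 - (12 + 2) = 10 - 1*14 = 10 - 14 = -4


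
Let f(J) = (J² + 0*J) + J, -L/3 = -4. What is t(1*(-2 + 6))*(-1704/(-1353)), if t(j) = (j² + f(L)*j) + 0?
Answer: 363520/451 ≈ 806.03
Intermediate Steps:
L = 12 (L = -3*(-4) = 12)
f(J) = J + J² (f(J) = (J² + 0) + J = J² + J = J + J²)
t(j) = j² + 156*j (t(j) = (j² + (12*(1 + 12))*j) + 0 = (j² + (12*13)*j) + 0 = (j² + 156*j) + 0 = j² + 156*j)
t(1*(-2 + 6))*(-1704/(-1353)) = ((1*(-2 + 6))*(156 + 1*(-2 + 6)))*(-1704/(-1353)) = ((1*4)*(156 + 1*4))*(-1704*(-1/1353)) = (4*(156 + 4))*(568/451) = (4*160)*(568/451) = 640*(568/451) = 363520/451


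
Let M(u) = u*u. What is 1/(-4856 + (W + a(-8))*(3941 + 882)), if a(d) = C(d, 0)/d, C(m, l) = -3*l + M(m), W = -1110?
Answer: -1/5396970 ≈ -1.8529e-7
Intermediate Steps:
M(u) = u**2
C(m, l) = m**2 - 3*l (C(m, l) = -3*l + m**2 = m**2 - 3*l)
a(d) = d (a(d) = (d**2 - 3*0)/d = (d**2 + 0)/d = d**2/d = d)
1/(-4856 + (W + a(-8))*(3941 + 882)) = 1/(-4856 + (-1110 - 8)*(3941 + 882)) = 1/(-4856 - 1118*4823) = 1/(-4856 - 5392114) = 1/(-5396970) = -1/5396970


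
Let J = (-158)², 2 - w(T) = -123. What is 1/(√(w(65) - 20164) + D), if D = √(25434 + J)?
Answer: 1/(√50398 + I*√20039) ≈ 0.0031872 - 0.0020097*I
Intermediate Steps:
w(T) = 125 (w(T) = 2 - 1*(-123) = 2 + 123 = 125)
J = 24964
D = √50398 (D = √(25434 + 24964) = √50398 ≈ 224.49)
1/(√(w(65) - 20164) + D) = 1/(√(125 - 20164) + √50398) = 1/(√(-20039) + √50398) = 1/(I*√20039 + √50398) = 1/(√50398 + I*√20039)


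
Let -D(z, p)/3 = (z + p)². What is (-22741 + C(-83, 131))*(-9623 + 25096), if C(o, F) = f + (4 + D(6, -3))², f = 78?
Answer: -342479382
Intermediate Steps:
D(z, p) = -3*(p + z)² (D(z, p) = -3*(z + p)² = -3*(p + z)²)
C(o, F) = 607 (C(o, F) = 78 + (4 - 3*(-3 + 6)²)² = 78 + (4 - 3*3²)² = 78 + (4 - 3*9)² = 78 + (4 - 27)² = 78 + (-23)² = 78 + 529 = 607)
(-22741 + C(-83, 131))*(-9623 + 25096) = (-22741 + 607)*(-9623 + 25096) = -22134*15473 = -342479382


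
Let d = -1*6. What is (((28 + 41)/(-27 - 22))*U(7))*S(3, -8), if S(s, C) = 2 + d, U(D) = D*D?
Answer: 276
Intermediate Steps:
d = -6
U(D) = D**2
S(s, C) = -4 (S(s, C) = 2 - 6 = -4)
(((28 + 41)/(-27 - 22))*U(7))*S(3, -8) = (((28 + 41)/(-27 - 22))*7**2)*(-4) = ((69/(-49))*49)*(-4) = ((69*(-1/49))*49)*(-4) = -69/49*49*(-4) = -69*(-4) = 276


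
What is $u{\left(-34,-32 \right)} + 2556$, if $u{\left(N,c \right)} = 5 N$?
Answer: $2386$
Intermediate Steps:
$u{\left(-34,-32 \right)} + 2556 = 5 \left(-34\right) + 2556 = -170 + 2556 = 2386$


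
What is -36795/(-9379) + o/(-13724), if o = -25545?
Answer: 744561135/128717396 ≈ 5.7845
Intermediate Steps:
-36795/(-9379) + o/(-13724) = -36795/(-9379) - 25545/(-13724) = -36795*(-1/9379) - 25545*(-1/13724) = 36795/9379 + 25545/13724 = 744561135/128717396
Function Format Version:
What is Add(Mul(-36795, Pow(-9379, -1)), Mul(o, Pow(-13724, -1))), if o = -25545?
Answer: Rational(744561135, 128717396) ≈ 5.7845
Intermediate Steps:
Add(Mul(-36795, Pow(-9379, -1)), Mul(o, Pow(-13724, -1))) = Add(Mul(-36795, Pow(-9379, -1)), Mul(-25545, Pow(-13724, -1))) = Add(Mul(-36795, Rational(-1, 9379)), Mul(-25545, Rational(-1, 13724))) = Add(Rational(36795, 9379), Rational(25545, 13724)) = Rational(744561135, 128717396)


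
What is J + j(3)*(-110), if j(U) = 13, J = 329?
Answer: -1101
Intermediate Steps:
J + j(3)*(-110) = 329 + 13*(-110) = 329 - 1430 = -1101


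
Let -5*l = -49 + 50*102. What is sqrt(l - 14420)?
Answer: I*sqrt(385755)/5 ≈ 124.22*I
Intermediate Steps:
l = -5051/5 (l = -(-49 + 50*102)/5 = -(-49 + 5100)/5 = -1/5*5051 = -5051/5 ≈ -1010.2)
sqrt(l - 14420) = sqrt(-5051/5 - 14420) = sqrt(-77151/5) = I*sqrt(385755)/5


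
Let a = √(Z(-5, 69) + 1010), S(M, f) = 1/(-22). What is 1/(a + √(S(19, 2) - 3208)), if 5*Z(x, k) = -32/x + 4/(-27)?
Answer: 990/(22*√2047782 + 45*I*√1552694) ≈ 0.0075368 - 0.013424*I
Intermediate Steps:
Z(x, k) = -4/135 - 32/(5*x) (Z(x, k) = (-32/x + 4/(-27))/5 = (-32/x + 4*(-1/27))/5 = (-32/x - 4/27)/5 = (-4/27 - 32/x)/5 = -4/135 - 32/(5*x))
S(M, f) = -1/22
a = √2047782/45 (a = √((4/135)*(-216 - 1*(-5))/(-5) + 1010) = √((4/135)*(-⅕)*(-216 + 5) + 1010) = √((4/135)*(-⅕)*(-211) + 1010) = √(844/675 + 1010) = √(682594/675) = √2047782/45 ≈ 31.800)
1/(a + √(S(19, 2) - 3208)) = 1/(√2047782/45 + √(-1/22 - 3208)) = 1/(√2047782/45 + √(-70577/22)) = 1/(√2047782/45 + I*√1552694/22)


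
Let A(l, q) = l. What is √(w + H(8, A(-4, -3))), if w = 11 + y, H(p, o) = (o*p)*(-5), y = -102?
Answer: √69 ≈ 8.3066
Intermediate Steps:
H(p, o) = -5*o*p
w = -91 (w = 11 - 102 = -91)
√(w + H(8, A(-4, -3))) = √(-91 - 5*(-4)*8) = √(-91 + 160) = √69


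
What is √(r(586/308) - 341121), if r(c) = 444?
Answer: 3*I*√37853 ≈ 583.68*I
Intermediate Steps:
√(r(586/308) - 341121) = √(444 - 341121) = √(-340677) = 3*I*√37853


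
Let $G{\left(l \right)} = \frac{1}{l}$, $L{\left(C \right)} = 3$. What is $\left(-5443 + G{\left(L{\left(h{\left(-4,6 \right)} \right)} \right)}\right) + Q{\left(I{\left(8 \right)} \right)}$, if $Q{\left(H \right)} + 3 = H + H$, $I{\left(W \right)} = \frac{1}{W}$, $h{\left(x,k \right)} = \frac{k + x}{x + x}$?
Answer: $- \frac{65345}{12} \approx -5445.4$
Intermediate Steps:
$h{\left(x,k \right)} = \frac{k + x}{2 x}$
$Q{\left(H \right)} = -3 + 2 H$ ($Q{\left(H \right)} = -3 + \left(H + H\right) = -3 + 2 H$)
$\left(-5443 + G{\left(L{\left(h{\left(-4,6 \right)} \right)} \right)}\right) + Q{\left(I{\left(8 \right)} \right)} = \left(-5443 + \frac{1}{3}\right) - \left(3 - \frac{2}{8}\right) = \left(-5443 + \frac{1}{3}\right) + \left(-3 + 2 \cdot \frac{1}{8}\right) = - \frac{16328}{3} + \left(-3 + \frac{1}{4}\right) = - \frac{16328}{3} - \frac{11}{4} = - \frac{65345}{12}$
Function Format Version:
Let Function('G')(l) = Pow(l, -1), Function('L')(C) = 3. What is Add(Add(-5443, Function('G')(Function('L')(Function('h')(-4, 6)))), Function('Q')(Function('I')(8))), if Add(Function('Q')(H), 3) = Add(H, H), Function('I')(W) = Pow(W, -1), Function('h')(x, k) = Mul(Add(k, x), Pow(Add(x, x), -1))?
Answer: Rational(-65345, 12) ≈ -5445.4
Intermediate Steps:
Function('h')(x, k) = Mul(Rational(1, 2), Pow(x, -1), Add(k, x)) (Function('h')(x, k) = Mul(Add(k, x), Pow(Mul(2, x), -1)) = Mul(Add(k, x), Mul(Rational(1, 2), Pow(x, -1))) = Mul(Rational(1, 2), Pow(x, -1), Add(k, x)))
Function('Q')(H) = Add(-3, Mul(2, H)) (Function('Q')(H) = Add(-3, Add(H, H)) = Add(-3, Mul(2, H)))
Add(Add(-5443, Function('G')(Function('L')(Function('h')(-4, 6)))), Function('Q')(Function('I')(8))) = Add(Add(-5443, Pow(3, -1)), Add(-3, Mul(2, Pow(8, -1)))) = Add(Add(-5443, Rational(1, 3)), Add(-3, Mul(2, Rational(1, 8)))) = Add(Rational(-16328, 3), Add(-3, Rational(1, 4))) = Add(Rational(-16328, 3), Rational(-11, 4)) = Rational(-65345, 12)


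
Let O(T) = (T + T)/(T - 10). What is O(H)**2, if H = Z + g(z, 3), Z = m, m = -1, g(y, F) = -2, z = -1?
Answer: 36/169 ≈ 0.21302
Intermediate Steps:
Z = -1
H = -3 (H = -1 - 2 = -3)
O(T) = 2*T/(-10 + T) (O(T) = (2*T)/(-10 + T) = 2*T/(-10 + T))
O(H)**2 = (2*(-3)/(-10 - 3))**2 = (2*(-3)/(-13))**2 = (2*(-3)*(-1/13))**2 = (6/13)**2 = 36/169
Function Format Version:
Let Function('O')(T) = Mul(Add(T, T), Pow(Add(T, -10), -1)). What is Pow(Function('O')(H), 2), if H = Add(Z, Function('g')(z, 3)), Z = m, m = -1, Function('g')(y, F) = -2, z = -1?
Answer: Rational(36, 169) ≈ 0.21302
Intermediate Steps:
Z = -1
H = -3 (H = Add(-1, -2) = -3)
Function('O')(T) = Mul(2, T, Pow(Add(-10, T), -1)) (Function('O')(T) = Mul(Mul(2, T), Pow(Add(-10, T), -1)) = Mul(2, T, Pow(Add(-10, T), -1)))
Pow(Function('O')(H), 2) = Pow(Mul(2, -3, Pow(Add(-10, -3), -1)), 2) = Pow(Mul(2, -3, Pow(-13, -1)), 2) = Pow(Mul(2, -3, Rational(-1, 13)), 2) = Pow(Rational(6, 13), 2) = Rational(36, 169)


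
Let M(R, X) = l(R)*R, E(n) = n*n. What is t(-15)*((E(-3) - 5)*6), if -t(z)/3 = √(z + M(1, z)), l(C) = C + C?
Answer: -72*I*√13 ≈ -259.6*I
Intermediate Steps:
l(C) = 2*C
E(n) = n²
M(R, X) = 2*R² (M(R, X) = (2*R)*R = 2*R²)
t(z) = -3*√(2 + z) (t(z) = -3*√(z + 2*1²) = -3*√(z + 2*1) = -3*√(z + 2) = -3*√(2 + z))
t(-15)*((E(-3) - 5)*6) = (-3*√(2 - 15))*(((-3)² - 5)*6) = (-3*I*√13)*((9 - 5)*6) = (-3*I*√13)*(4*6) = -3*I*√13*24 = -72*I*√13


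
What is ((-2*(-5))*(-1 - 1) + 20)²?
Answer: 0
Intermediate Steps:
((-2*(-5))*(-1 - 1) + 20)² = (10*(-2) + 20)² = (-20 + 20)² = 0² = 0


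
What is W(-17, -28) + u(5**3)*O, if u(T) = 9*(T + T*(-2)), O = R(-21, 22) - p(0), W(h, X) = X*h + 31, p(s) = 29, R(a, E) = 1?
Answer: 32007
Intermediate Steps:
W(h, X) = 31 + X*h
O = -28 (O = 1 - 1*29 = 1 - 29 = -28)
u(T) = -9*T (u(T) = 9*(T - 2*T) = 9*(-T) = -9*T)
W(-17, -28) + u(5**3)*O = (31 - 28*(-17)) - 9*5**3*(-28) = (31 + 476) - 9*125*(-28) = 507 - 1125*(-28) = 507 + 31500 = 32007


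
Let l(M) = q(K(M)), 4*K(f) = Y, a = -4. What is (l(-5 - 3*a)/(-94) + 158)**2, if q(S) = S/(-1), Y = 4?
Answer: 220611609/8836 ≈ 24967.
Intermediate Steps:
K(f) = 1 (K(f) = (1/4)*4 = 1)
q(S) = -S (q(S) = S*(-1) = -S)
l(M) = -1 (l(M) = -1*1 = -1)
(l(-5 - 3*a)/(-94) + 158)**2 = (-1/(-94) + 158)**2 = (-1*(-1/94) + 158)**2 = (1/94 + 158)**2 = (14853/94)**2 = 220611609/8836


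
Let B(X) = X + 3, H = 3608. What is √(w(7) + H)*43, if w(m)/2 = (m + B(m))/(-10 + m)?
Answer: 43*√32370/3 ≈ 2578.8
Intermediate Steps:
B(X) = 3 + X
w(m) = 2*(3 + 2*m)/(-10 + m) (w(m) = 2*((m + (3 + m))/(-10 + m)) = 2*((3 + 2*m)/(-10 + m)) = 2*(3 + 2*m)/(-10 + m))
√(w(7) + H)*43 = √(2*(3 + 2*7)/(-10 + 7) + 3608)*43 = √(2*(3 + 14)/(-3) + 3608)*43 = √(2*(-⅓)*17 + 3608)*43 = √(-34/3 + 3608)*43 = √(10790/3)*43 = (√32370/3)*43 = 43*√32370/3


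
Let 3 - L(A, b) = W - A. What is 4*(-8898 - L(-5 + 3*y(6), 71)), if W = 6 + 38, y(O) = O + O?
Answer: -35552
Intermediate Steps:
y(O) = 2*O
W = 44
L(A, b) = -41 + A (L(A, b) = 3 - (44 - A) = 3 + (-44 + A) = -41 + A)
4*(-8898 - L(-5 + 3*y(6), 71)) = 4*(-8898 - (-41 + (-5 + 3*(2*6)))) = 4*(-8898 - (-41 + (-5 + 3*12))) = 4*(-8898 - (-41 + (-5 + 36))) = 4*(-8898 - (-41 + 31)) = 4*(-8898 - 1*(-10)) = 4*(-8898 + 10) = 4*(-8888) = -35552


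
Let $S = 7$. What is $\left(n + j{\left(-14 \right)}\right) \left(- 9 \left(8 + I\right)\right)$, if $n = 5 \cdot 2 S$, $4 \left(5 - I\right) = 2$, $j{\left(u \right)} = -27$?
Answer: $- \frac{9675}{2} \approx -4837.5$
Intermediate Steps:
$I = \frac{9}{2}$ ($I = 5 - \frac{1}{2} = \frac{9}{2} \approx 4.5$)
$n = 70$ ($n = 5 \cdot 2 \cdot 7 = 10 \cdot 7 = 70$)
$\left(n + j{\left(-14 \right)}\right) \left(- 9 \left(8 + I\right)\right) = \left(70 - 27\right) \left(- 9 \left(8 + \frac{9}{2}\right)\right) = 43 \left(\left(-9\right) \frac{25}{2}\right) = 43 \left(- \frac{225}{2}\right) = - \frac{9675}{2}$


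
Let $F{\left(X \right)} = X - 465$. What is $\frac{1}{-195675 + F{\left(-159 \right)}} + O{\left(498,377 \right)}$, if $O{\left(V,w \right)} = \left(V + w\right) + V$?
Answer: $\frac{269518526}{196299} \approx 1373.0$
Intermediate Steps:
$F{\left(X \right)} = -465 + X$
$O{\left(V,w \right)} = w + 2 V$
$\frac{1}{-195675 + F{\left(-159 \right)}} + O{\left(498,377 \right)} = \frac{1}{-195675 - 624} + \left(377 + 2 \cdot 498\right) = \frac{1}{-195675 - 624} + \left(377 + 996\right) = \frac{1}{-196299} + 1373 = - \frac{1}{196299} + 1373 = \frac{269518526}{196299}$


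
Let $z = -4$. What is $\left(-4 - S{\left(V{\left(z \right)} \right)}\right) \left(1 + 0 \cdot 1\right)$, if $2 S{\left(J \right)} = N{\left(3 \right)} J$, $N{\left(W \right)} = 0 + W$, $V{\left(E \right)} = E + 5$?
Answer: $- \frac{11}{2} \approx -5.5$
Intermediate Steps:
$V{\left(E \right)} = 5 + E$
$N{\left(W \right)} = W$
$S{\left(J \right)} = \frac{3 J}{2}$
$\left(-4 - S{\left(V{\left(z \right)} \right)}\right) \left(1 + 0 \cdot 1\right) = \left(-4 + \left(0 - \frac{3 \left(5 - 4\right)}{2}\right)\right) \left(1 + 0 \cdot 1\right) = \left(-4 + \left(0 - \frac{3}{2} \cdot 1\right)\right) \left(1 + 0\right) = \left(-4 + \left(0 - \frac{3}{2}\right)\right) 1 = \left(-4 - \frac{3}{2}\right) 1 = \left(- \frac{11}{2}\right) 1 = - \frac{11}{2}$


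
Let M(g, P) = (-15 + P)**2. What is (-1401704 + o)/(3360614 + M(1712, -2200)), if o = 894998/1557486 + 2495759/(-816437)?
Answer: -18961647029014454/111830033711661867 ≈ -0.16956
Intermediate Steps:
o = -33578725742/13527544653 (o = 894998*(1/1557486) + 2495759*(-1/816437) = 447499/778743 - 2495759/816437 = -33578725742/13527544653 ≈ -2.4822)
(-1401704 + o)/(3360614 + M(1712, -2200)) = (-1401704 - 33578725742/13527544653)/(3360614 + (-15 - 2200)**2) = -18961647029014454/(13527544653*(3360614 + (-2215)**2)) = -18961647029014454/(13527544653*(3360614 + 4906225)) = -18961647029014454/13527544653/8266839 = -18961647029014454/13527544653*1/8266839 = -18961647029014454/111830033711661867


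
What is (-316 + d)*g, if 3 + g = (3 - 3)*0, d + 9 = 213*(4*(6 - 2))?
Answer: -9249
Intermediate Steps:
d = 3399 (d = -9 + 213*(4*(6 - 2)) = -9 + 213*(4*4) = -9 + 213*16 = -9 + 3408 = 3399)
g = -3 (g = -3 + (3 - 3)*0 = -3 + 0*0 = -3 + 0 = -3)
(-316 + d)*g = (-316 + 3399)*(-3) = 3083*(-3) = -9249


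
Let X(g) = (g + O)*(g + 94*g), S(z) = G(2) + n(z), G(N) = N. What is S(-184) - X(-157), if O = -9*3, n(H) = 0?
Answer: -2744358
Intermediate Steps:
O = -27
S(z) = 2 (S(z) = 2 + 0 = 2)
X(g) = 95*g*(-27 + g) (X(g) = (g - 27)*(g + 94*g) = (-27 + g)*(95*g) = 95*g*(-27 + g))
S(-184) - X(-157) = 2 - 95*(-157)*(-27 - 157) = 2 - 95*(-157)*(-184) = 2 - 1*2744360 = 2 - 2744360 = -2744358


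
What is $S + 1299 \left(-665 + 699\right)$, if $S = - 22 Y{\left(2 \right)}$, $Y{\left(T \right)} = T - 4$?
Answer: $44210$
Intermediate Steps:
$Y{\left(T \right)} = -4 + T$
$S = 44$ ($S = - 22 \left(-4 + 2\right) = \left(-22\right) \left(-2\right) = 44$)
$S + 1299 \left(-665 + 699\right) = 44 + 1299 \left(-665 + 699\right) = 44 + 1299 \cdot 34 = 44 + 44166 = 44210$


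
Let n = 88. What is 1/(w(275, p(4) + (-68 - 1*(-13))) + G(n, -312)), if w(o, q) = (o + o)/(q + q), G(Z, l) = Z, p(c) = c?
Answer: 51/4213 ≈ 0.012105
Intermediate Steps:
w(o, q) = o/q (w(o, q) = (2*o)/((2*q)) = (2*o)*(1/(2*q)) = o/q)
1/(w(275, p(4) + (-68 - 1*(-13))) + G(n, -312)) = 1/(275/(4 + (-68 - 1*(-13))) + 88) = 1/(275/(4 + (-68 + 13)) + 88) = 1/(275/(4 - 55) + 88) = 1/(275/(-51) + 88) = 1/(275*(-1/51) + 88) = 1/(-275/51 + 88) = 1/(4213/51) = 51/4213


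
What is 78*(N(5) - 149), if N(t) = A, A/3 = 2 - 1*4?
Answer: -12090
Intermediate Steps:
A = -6 (A = 3*(2 - 1*4) = 3*(2 - 4) = 3*(-2) = -6)
N(t) = -6
78*(N(5) - 149) = 78*(-6 - 149) = 78*(-155) = -12090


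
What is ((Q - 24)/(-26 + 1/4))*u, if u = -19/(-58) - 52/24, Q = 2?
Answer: -14080/8961 ≈ -1.5713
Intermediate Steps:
u = -160/87 (u = -19*(-1/58) - 52*1/24 = 19/58 - 13/6 = -160/87 ≈ -1.8391)
((Q - 24)/(-26 + 1/4))*u = ((2 - 24)/(-26 + 1/4))*(-160/87) = -22/(-26 + ¼)*(-160/87) = -22/(-103/4)*(-160/87) = -22*(-4/103)*(-160/87) = (88/103)*(-160/87) = -14080/8961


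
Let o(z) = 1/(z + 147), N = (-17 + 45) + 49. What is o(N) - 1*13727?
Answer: -3074847/224 ≈ -13727.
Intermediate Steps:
N = 77 (N = 28 + 49 = 77)
o(z) = 1/(147 + z)
o(N) - 1*13727 = 1/(147 + 77) - 1*13727 = 1/224 - 13727 = -3074847/224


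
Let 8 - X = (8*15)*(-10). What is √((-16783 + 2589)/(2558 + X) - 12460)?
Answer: I*√44192648591/1883 ≈ 111.64*I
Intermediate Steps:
X = 1208 (X = 8 - 8*15*(-10) = 8 - 120*(-10) = 8 - 1*(-1200) = 8 + 1200 = 1208)
√((-16783 + 2589)/(2558 + X) - 12460) = √((-16783 + 2589)/(2558 + 1208) - 12460) = √(-14194/3766 - 12460) = √(-14194*1/3766 - 12460) = √(-7097/1883 - 12460) = √(-23469277/1883) = I*√44192648591/1883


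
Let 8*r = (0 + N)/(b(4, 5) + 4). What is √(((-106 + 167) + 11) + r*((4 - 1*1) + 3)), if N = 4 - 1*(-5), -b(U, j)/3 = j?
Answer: 3*√3839/22 ≈ 8.4491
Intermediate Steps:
b(U, j) = -3*j
N = 9 (N = 4 + 5 = 9)
r = -9/88 (r = ((0 + 9)/(-3*5 + 4))/8 = (9/(-15 + 4))/8 = (9/(-11))/8 = (9*(-1/11))/8 = (⅛)*(-9/11) = -9/88 ≈ -0.10227)
√(((-106 + 167) + 11) + r*((4 - 1*1) + 3)) = √(((-106 + 167) + 11) - 9*((4 - 1*1) + 3)/88) = √((61 + 11) - 9*((4 - 1) + 3)/88) = √(72 - 9*(3 + 3)/88) = √(72 - 9/88*6) = √(72 - 27/44) = √(3141/44) = 3*√3839/22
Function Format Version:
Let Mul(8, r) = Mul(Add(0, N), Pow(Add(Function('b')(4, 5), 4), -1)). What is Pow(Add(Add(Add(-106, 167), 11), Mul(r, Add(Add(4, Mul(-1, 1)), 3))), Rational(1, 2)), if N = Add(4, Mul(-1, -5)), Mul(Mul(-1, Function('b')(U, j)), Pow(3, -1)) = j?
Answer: Mul(Rational(3, 22), Pow(3839, Rational(1, 2))) ≈ 8.4491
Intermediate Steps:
Function('b')(U, j) = Mul(-3, j)
N = 9 (N = Add(4, 5) = 9)
r = Rational(-9, 88) (r = Mul(Rational(1, 8), Mul(Add(0, 9), Pow(Add(Mul(-3, 5), 4), -1))) = Mul(Rational(1, 8), Mul(9, Pow(Add(-15, 4), -1))) = Mul(Rational(1, 8), Mul(9, Pow(-11, -1))) = Mul(Rational(1, 8), Mul(9, Rational(-1, 11))) = Mul(Rational(1, 8), Rational(-9, 11)) = Rational(-9, 88) ≈ -0.10227)
Pow(Add(Add(Add(-106, 167), 11), Mul(r, Add(Add(4, Mul(-1, 1)), 3))), Rational(1, 2)) = Pow(Add(Add(Add(-106, 167), 11), Mul(Rational(-9, 88), Add(Add(4, Mul(-1, 1)), 3))), Rational(1, 2)) = Pow(Add(Add(61, 11), Mul(Rational(-9, 88), Add(Add(4, -1), 3))), Rational(1, 2)) = Pow(Add(72, Mul(Rational(-9, 88), Add(3, 3))), Rational(1, 2)) = Pow(Add(72, Mul(Rational(-9, 88), 6)), Rational(1, 2)) = Pow(Add(72, Rational(-27, 44)), Rational(1, 2)) = Pow(Rational(3141, 44), Rational(1, 2)) = Mul(Rational(3, 22), Pow(3839, Rational(1, 2)))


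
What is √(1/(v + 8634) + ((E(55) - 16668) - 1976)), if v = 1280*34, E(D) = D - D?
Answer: 5*I*√2028496816518/52154 ≈ 136.54*I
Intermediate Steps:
E(D) = 0
v = 43520
√(1/(v + 8634) + ((E(55) - 16668) - 1976)) = √(1/(43520 + 8634) + ((0 - 16668) - 1976)) = √(1/52154 + (-16668 - 1976)) = √(1/52154 - 18644) = √(-972359175/52154) = 5*I*√2028496816518/52154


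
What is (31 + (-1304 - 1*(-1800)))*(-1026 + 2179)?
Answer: 607631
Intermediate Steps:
(31 + (-1304 - 1*(-1800)))*(-1026 + 2179) = (31 + (-1304 + 1800))*1153 = (31 + 496)*1153 = 527*1153 = 607631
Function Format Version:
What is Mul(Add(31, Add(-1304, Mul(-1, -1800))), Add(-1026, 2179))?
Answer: 607631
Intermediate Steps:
Mul(Add(31, Add(-1304, Mul(-1, -1800))), Add(-1026, 2179)) = Mul(Add(31, Add(-1304, 1800)), 1153) = Mul(Add(31, 496), 1153) = Mul(527, 1153) = 607631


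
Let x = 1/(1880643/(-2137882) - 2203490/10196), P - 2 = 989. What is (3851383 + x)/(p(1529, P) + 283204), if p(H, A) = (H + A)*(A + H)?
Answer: 2277118952012736849/3922098998365595704 ≈ 0.58059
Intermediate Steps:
P = 991 (P = 2 + 989 = 991)
x = -2724730609/591247080526 (x = 1/(1880643*(-1/2137882) - 2203490*1/10196) = 1/(-1880643/2137882 - 1101745/5098) = 1/(-591247080526/2724730609) = -2724730609/591247080526 ≈ -0.0046084)
p(H, A) = (A + H)² (p(H, A) = (A + H)*(A + H) = (A + H)²)
(3851383 + x)/(p(1529, P) + 283204) = (3851383 - 2724730609/591247080526)/((991 + 1529)² + 283204) = 2277118952012736849/(591247080526*(2520² + 283204)) = 2277118952012736849/(591247080526*(6350400 + 283204)) = (2277118952012736849/591247080526)/6633604 = (2277118952012736849/591247080526)*(1/6633604) = 2277118952012736849/3922098998365595704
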